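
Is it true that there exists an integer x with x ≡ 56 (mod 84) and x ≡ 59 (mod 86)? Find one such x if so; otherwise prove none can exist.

Reduce both congruences modulo 2, which divides 84 and 86: they say x ≡ 56 (mod 2) and x ≡ 59 (mod 2).
However 56 ≡ 0 and 59 ≡ 1 (mod 2), and 0 ≠ 1.
So no integer satisfies both congruences.

No, no such integer exists.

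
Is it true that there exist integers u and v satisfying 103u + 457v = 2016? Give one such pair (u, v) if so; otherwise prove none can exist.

Since gcd(103, 457) = 1, every integer is an integer combination of 103 and 457.
Dividing repeatedly: 457 = 4·103 + 45, 103 = 2·45 + 13, 45 = 3·13 + 6, 13 = 2·6 + 1, 6 = 6·1 + 0.
Back-substituting, 1 = 13 − 2·6 = 13 − 2·(45 − 3·13) = −2·45 + 7·13 = −2·45 + 7·(103 − 2·45) = 7·103 − 16·45 = 7·103 − 16·(457 − 4·103) = −16·457 + 71·103; that is, 103·71 + 457·(-16) = 1.
Scaling by 2016 gives the particular solution (u, v) = (143136, -32256).
Shifting by a multiple of (457, −103) keeps it a solution: u = 143136 − 313·457 = 95, v = -32256 + 313·103 = -17.
Indeed 103·95 + 457·(-17) = 9785 − 7769 = 2016.

u = 95, v = -17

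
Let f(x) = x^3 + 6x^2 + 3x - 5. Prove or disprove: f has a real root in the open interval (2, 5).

f(2) = 33 and f(5) = 285, both positive, so a sign-change argument is unavailable; we show f keeps this sign on the whole interval.
Substitute x = 2 + u, where 0 < u < 3 on the interval. Expanding, f(2 + u) = u^3 + 12u^2 + 39u + 33.
All 4 nonzero coefficients of this polynomial in u are positive; hence for u > 0 the value is a sum of positive terms (the constant 33 among them).
So f is strictly positive on (2, 5); no root exists in the interval.

f has no root in that interval.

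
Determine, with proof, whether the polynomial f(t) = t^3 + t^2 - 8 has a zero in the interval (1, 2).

Yes, f has a root in the interval.

f(1) = -6 and f(2) = 4, which have opposite signs.
As a polynomial, f is continuous on every closed interval.
By the Intermediate Value Theorem f must vanish at some point of (1, 2).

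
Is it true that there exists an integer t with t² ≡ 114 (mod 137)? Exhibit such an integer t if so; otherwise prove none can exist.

Apply Euler's criterion with the prime 137: 114 is a quadratic residue iff 114^68 ≡ 1 (mod 137), and a non-residue iff it is ≡ −1.
Squaring successively (mod 137): 114^2 = 12996 ≡ 118; 114^4 ≡ 118² = 13924 ≡ 87; 114^8 ≡ 87² = 7569 ≡ 34; 114^16 ≡ 34² = 1156 ≡ 60; 114^32 ≡ 60² = 3600 ≡ 38; 114^64 ≡ 38² = 1444 ≡ 74.
Since 68 = 64 + 4, 114^68 ≡ 74 · 87; multiplying out mod 137: 74·87 = 6438 ≡ 136. Thus 114^68 ≡ 136 ≡ −1 (mod 137).
The value −1 means 114 is a non-residue modulo 137, so t² ≡ 114 (mod 137) is impossible.

No such integer exists.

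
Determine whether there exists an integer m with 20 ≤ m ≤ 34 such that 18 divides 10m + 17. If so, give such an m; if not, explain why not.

At m = 20, 10·20 + 17 = 217 ≡ 1 (mod 18), and each step in m adds 10, giving residues 1, 11, 3, 13, 5, 15, 7, 17, 9, 1, 11, 3, 13, 5, 15 for m = 20, 21, …, 34.
The residue 0 does not occur, so no m in [20, 34] makes 10m + 17 a multiple of 18.

No such integer m in that range exists.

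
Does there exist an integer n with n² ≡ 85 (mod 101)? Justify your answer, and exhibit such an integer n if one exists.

n = 61 works: 61² = 3721, and 3721 − 85 = 3636 = 36·101.

n = 61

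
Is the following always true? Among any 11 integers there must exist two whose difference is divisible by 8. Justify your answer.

Yes.

Partition the integers by their residue mod 8; there are 8 classes.
With 11 integers and only 8 classes, the pigeonhole principle forces two of them, say a and b, into the same class.
Their difference a − b is then a multiple of 8.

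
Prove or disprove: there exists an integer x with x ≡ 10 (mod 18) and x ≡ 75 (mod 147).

Both moduli are multiples of 3 = gcd(18, 147), so any solution would satisfy x ≡ 10 and x ≡ 75 modulo 3 simultaneously.
However 10 ≡ 1 and 75 ≡ 0 (mod 3), and 1 ≠ 0.
Therefore no such x exists.

No, no such integer exists.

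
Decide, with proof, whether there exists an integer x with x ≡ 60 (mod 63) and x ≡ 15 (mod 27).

x = 123

Here gcd(63, 27) = 9, and both 60 and 15 leave remainder 6 mod 9, so the system is consistent.
List candidates x ≡ 60 (mod 63): 60, 123. Modulo 27 these are 6, 15; 123 gives 15 as required.
Check: 123 mod 63 = 60, 123 mod 27 = 15. ✓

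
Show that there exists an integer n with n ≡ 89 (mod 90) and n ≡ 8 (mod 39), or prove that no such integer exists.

n = 359

gcd(90, 39) = 3. A simultaneous solution exists iff 89 ≡ 8 (mod 3); here 89 mod 3 = 2 = 8 mod 3, so it does.
Step through n = 89, 89 + 90, 89 + 2·90, …: the values 89, 179, 269, 359 reduce mod 39 to 11, 23, 35, 8. The value 359 hits 8.
Check: 359 mod 90 = 89, 359 mod 39 = 8. ✓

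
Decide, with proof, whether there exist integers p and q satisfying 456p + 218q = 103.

There are no such integers.

Both 456 and 218 are divisible by gcd(456, 218) = 2, hence so is any combination 456p + 218q.
But 103 is not a multiple of 2 (it leaves remainder 1).
Hence no integers p, q satisfy the equation.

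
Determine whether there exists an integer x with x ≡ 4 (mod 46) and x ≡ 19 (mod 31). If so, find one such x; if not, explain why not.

x = 50

gcd(46, 31) = 1, so the Chinese Remainder Theorem guarantees exactly one residue class mod 1426 satisfying both.
Write x = 4 + 46t and require 4 + 46t ≡ 19 (mod 31), i.e. 46t ≡ 15 (mod 31).
46 ≡ 15 (mod 31), so this reads 15t ≡ 15 (mod 31). To invert 15 modulo 31: 31 = 2·15 + 1, 15 = 15·1 + 0, and unwinding, 1 = 31 − 2·15. Thus 15⁻¹ ≡ -2 ≡ 29 (mod 31).
Multiplying by 29: t ≡ 29·15 = 435 ≡ 1 (mod 31).
Taking t = 1 gives x = 4 + 46·1 = 50.
Check: 50 mod 46 = 4, 50 mod 31 = 19. ✓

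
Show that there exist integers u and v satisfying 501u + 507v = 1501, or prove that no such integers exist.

gcd(501, 507) = 3, so every integer of the form 501u + 507v is a multiple of 3.
But 1501 = 3·500 + 1, so 3 ∤ 1501.
Hence no integers u, v satisfy the equation.

There are no such integers.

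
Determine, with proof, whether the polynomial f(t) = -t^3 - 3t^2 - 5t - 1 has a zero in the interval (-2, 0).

f(-2) = 5 and f(0) = -1, which have opposite signs.
Since f is a polynomial it is continuous on [-2, 0].
By the Intermediate Value Theorem f must vanish at some point of (-2, 0).

Such a root exists.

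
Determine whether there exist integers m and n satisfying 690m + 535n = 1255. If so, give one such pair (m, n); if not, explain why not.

Every value of 690m + 535n is a multiple of gcd(690, 535) = 5; since 5 ∣ 1255, solutions exist.
Dividing through by 5 reduces the equation to 138m + 107n = 251.
Euclidean algorithm: 138 = 1·107 + 31, 107 = 3·31 + 14, 31 = 2·14 + 3, 14 = 4·3 + 2, 3 = 1·2 + 1, 2 = 2·1 + 0.
Working back up the chain: 1 = 3 − 1·2 = 3 − (14 − 4·3) = −14 + 5·3 = −14 + 5·(31 − 2·14) = 5·31 − 11·14 = 5·31 − 11·(107 − 3·31) = −11·107 + 38·31 = −11·107 + 38·(138 − 1·107) = 38·138 − 49·107. So 138·38 + 107·(-49) = 1.
Multiplying through by 251: m = 38·251 = 9538, n = (-49)·251 = -12299 is a solution.
Shifting by a multiple of (107, −138) keeps it a solution: m = 9538 − 89·107 = 15, n = -12299 + 89·138 = -17.
Indeed 690·15 + 535·(-17) = 10350 − 9095 = 1255.

m = 15, n = -17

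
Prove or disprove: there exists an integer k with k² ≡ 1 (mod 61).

k = 1

Take k = 1. Then 1² = 1, and since 0 ≤ 1 < 61 this is already reduced: 1² ≡ 1 (mod 61).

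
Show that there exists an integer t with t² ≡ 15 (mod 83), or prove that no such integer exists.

83 is prime, so by Euler's criterion 15 is a square mod 83 iff 15^((83−1)/2) = 15^41 ≡ 1 (mod 83).
Repeated squaring mod 83: 15^2 = 225 ≡ 59; 15^4 ≡ 59² = 3481 ≡ 78; 15^8 ≡ 78² = 6084 ≡ 25; 15^16 ≡ 25² = 625 ≡ 44; 15^32 ≡ 44² = 1936 ≡ 27.
Since 41 = 32 + 8 + 1, 15^41 ≡ 27 · 25 · 15; multiplying out mod 83: 27·25 = 675 ≡ 11, then 11·15 = 165 ≡ 82. Thus 15^41 ≡ 82 ≡ −1 (mod 83).
By Euler's criterion 15 is a quadratic non-residue mod 83: no t satisfies t² ≡ 15 (mod 83).

There is no such integer.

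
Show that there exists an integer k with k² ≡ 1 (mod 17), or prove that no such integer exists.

Take k = 1. Then 1² = 1, and since 0 ≤ 1 < 17 this is already reduced: 1² ≡ 1 (mod 17).

k = 1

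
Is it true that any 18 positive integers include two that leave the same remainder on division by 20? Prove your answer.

No; for instance {86, 87, 88, 89, 90, 91, 92, 93, 94, 95, 96, 97, 98, 99, 100, 101, 102, 103} is a counterexample.

Consider the 18 integers 86, 87, …, 103. They lie in distinct residue classes modulo 20, since 18 ≤ 20.
So no two of them leave the same remainder on division by 20; the claim fails for this set.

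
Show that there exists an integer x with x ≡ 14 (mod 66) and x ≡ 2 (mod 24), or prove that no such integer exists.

The moduli are not coprime: gcd(66, 24) = 6. Compatibility requires 6 ∣ (2 − 14) = -12, which holds, so solutions exist.
Step through x = 14, 14 + 66, 14 + 2·66, …: the values 14, 80, 146 reduce mod 24 to 14, 8, 2. The value 146 hits 2.
Check: 146 mod 66 = 14, 146 mod 24 = 2. ✓

x = 146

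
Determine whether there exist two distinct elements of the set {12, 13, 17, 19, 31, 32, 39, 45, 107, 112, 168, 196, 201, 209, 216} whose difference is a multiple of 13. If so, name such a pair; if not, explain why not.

Both 12 and 168 leave remainder 12 on division by 13; their difference 156 = 12·13 is a multiple of 13.

The pair (12, 168) works.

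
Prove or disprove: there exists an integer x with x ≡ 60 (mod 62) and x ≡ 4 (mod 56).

x = 60

gcd(62, 56) = 2. A simultaneous solution exists iff 60 ≡ 4 (mod 2); here 60 mod 2 = 0 = 4 mod 2, so it does.
The smallest candidate x = 60 works directly: 60 ≡ 4 (mod 56).
Verify: 60 = 0·62 + 60 and 60 = 1·56 + 4. ✓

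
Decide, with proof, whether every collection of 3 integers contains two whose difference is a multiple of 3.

Consider the 3 integers 5, 6, 7. They lie in distinct residue classes modulo 3, since 3 ≤ 3.
Any two of them differ by at most 2 < 3 and by at least 1, so no difference is a multiple of 3.

No, the set {5, 6, 7} is a counterexample.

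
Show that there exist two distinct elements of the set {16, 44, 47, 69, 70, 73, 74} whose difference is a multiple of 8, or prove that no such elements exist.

No, no such pair exists.

Reduce each element modulo 8: 16↦0, 44↦4, 47↦7, 69↦5, 70↦6, 73↦1, 74↦2.
No residue repeats among the 7 elements, so no pair has difference ≡ 0 (mod 8).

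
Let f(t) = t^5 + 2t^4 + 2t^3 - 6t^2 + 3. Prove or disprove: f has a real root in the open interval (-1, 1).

Yes, f has a root in the interval.

f(-1) = -4 and f(1) = 2, which have opposite signs.
f is continuous everywhere (it is a polynomial), in particular on [-1, 1].
By the Intermediate Value Theorem f must vanish at some point of (-1, 1).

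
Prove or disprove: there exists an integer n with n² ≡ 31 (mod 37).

No such integer exists.

Apply Euler's criterion with the prime 37: 31 is a quadratic residue iff 31^18 ≡ 1 (mod 37), and a non-residue iff it is ≡ −1.
Repeated squaring mod 37: 31^2 = 961 ≡ 36; 31^4 ≡ 36² = 1296 ≡ 1; 31^8 ≡ 1² = 1 ≡ 1; 31^16 ≡ 1² = 1 ≡ 1.
Since 18 = 16 + 2, 31^18 ≡ 1 · 36; multiplying out mod 37: 1·36 = 36 ≡ 36. Thus 31^18 ≡ 36 ≡ −1 (mod 37).
By Euler's criterion 31 is a quadratic non-residue mod 37: no n satisfies n² ≡ 31 (mod 37).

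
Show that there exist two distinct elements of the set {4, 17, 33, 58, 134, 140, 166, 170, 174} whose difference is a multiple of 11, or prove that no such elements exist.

There is no such pair.

Residues mod 11: 4↦4, 17↦6, 33↦0, 58↦3, 134↦2, 140↦8, 166↦1, 170↦5, 174↦9.
No residue repeats among the 9 elements, so no pair has difference ≡ 0 (mod 11).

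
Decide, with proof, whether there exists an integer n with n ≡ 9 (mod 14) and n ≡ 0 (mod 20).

No, no such integer exists.

gcd(14, 20) = 2. If n ≡ 9 (mod 14) and n ≡ 0 (mod 20), then n ≡ 9 (mod 2) and n ≡ 0 (mod 2).
However 9 ≡ 1 and 0 ≡ 0 (mod 2), and 1 ≠ 0.
Therefore no such n exists.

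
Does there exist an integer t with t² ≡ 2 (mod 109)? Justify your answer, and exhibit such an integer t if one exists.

There is no such integer.

109 is prime, so by Euler's criterion 2 is a square mod 109 iff 2^((109−1)/2) = 2^54 ≡ 1 (mod 109).
Repeated squaring mod 109: 2^2 = 4 ≡ 4; 2^4 ≡ 4² = 16 ≡ 16; 2^8 ≡ 16² = 256 ≡ 38; 2^16 ≡ 38² = 1444 ≡ 27; 2^32 ≡ 27² = 729 ≡ 75.
Since 54 = 32 + 16 + 4 + 2, 2^54 ≡ 75 · 27 · 16 · 4; multiplying out mod 109: 75·27 = 2025 ≡ 63, then 63·16 = 1008 ≡ 27, then 27·4 = 108 ≡ 108. Thus 2^54 ≡ 108 ≡ −1 (mod 109).
By Euler's criterion 2 is a quadratic non-residue mod 109: no t satisfies t² ≡ 2 (mod 109).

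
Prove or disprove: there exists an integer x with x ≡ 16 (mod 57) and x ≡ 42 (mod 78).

No such integer exists.

Both moduli are multiples of 3 = gcd(57, 78), so any solution would satisfy x ≡ 16 and x ≡ 42 modulo 3 simultaneously.
However 16 ≡ 1 and 42 ≡ 0 (mod 3), and 1 ≠ 0.
Therefore no such x exists.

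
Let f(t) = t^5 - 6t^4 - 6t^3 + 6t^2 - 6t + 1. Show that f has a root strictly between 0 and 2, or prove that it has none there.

Yes, f has a root in the interval.

f(0) = 1 and f(2) = -99, which have opposite signs.
As a polynomial, f is continuous on every closed interval.
By the Intermediate Value Theorem, f takes the value 0 somewhere in the open interval.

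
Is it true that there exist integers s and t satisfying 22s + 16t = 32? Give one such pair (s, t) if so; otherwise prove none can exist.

s = 0, t = 2

gcd(22, 16) = 2, and 2 divides 32, so integer solutions exist.
Dividing through by 2 reduces the equation to 11s + 8t = 16.
Dividing repeatedly: 11 = 1·8 + 3, 8 = 2·3 + 2, 3 = 1·2 + 1, 2 = 2·1 + 0.
Back-substituting, 1 = 3 − 1·2 = 3 − (8 − 2·3) = −8 + 3·3 = −8 + 3·(11 − 1·8) = 3·11 − 4·8; that is, 11·3 + 8·(-4) = 1.
Scaling by 16 gives the particular solution (s, t) = (48, -64).
Subtracting 6·8 from s and adding 6·11 to t gives the tidier solution (0, 2).
Indeed 22·0 + 16·2 = 0 + 32 = 32.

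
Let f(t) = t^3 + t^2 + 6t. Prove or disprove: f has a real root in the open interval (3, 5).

f(3) = 54 and f(5) = 180, both positive.
f'(t) = 3t^2 + 2t + 6 has discriminant 2² − 4·3·6 = -68 < 0, so f' has no real roots and is positive for every real t.
Hence f is strictly increasing on ℝ, and in particular on [3, 5]. A strictly monotone function with same-sign endpoint values stays positive on the whole interval, so f has no zero in (3, 5).

No.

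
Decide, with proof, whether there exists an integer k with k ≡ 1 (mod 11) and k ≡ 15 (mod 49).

k = 309

The moduli 11 and 49 are coprime, so by the Chinese Remainder Theorem a unique solution modulo 539 exists.
Any solution of the first congruence is k = 1 + 11t; substituting into the second, 11t ≡ 15 − 1 ≡ 14 (mod 49).
To invert 11 modulo 49: 49 = 4·11 + 5, 11 = 2·5 + 1, 5 = 5·1 + 0, and unwinding, 1 = 11 − 2·5 = 11 − 2·(49 − 4·11) = −2·49 + 9·11. Thus 11⁻¹ ≡ 9 (mod 49).
Multiplying by 9: t ≡ 9·14 = 126 ≡ 28 (mod 49).
Taking t = 28 gives k = 1 + 11·28 = 309.
Check: 309 mod 11 = 1, 309 mod 49 = 15. ✓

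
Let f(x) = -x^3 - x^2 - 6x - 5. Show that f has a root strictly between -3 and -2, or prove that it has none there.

f(-3) = 31 and f(-2) = 11, both positive.
The derivative f'(x) = -3x^2 - 2x - 6 is a quadratic with discriminant (-2)² − 4·(-3)·(-6) = -68 < 0; it never vanishes, so it is always negative (sign of the leading coefficient).
So f is strictly decreasing; between -3 and -2 its values lie between f(-3) = 31 and f(-2) = 11, all positive. Therefore f has no root in (-3, -2).

f has no root in that interval.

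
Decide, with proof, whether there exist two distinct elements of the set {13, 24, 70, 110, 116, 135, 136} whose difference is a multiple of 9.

There is no such pair.

Residues mod 9: 13↦4, 24↦6, 70↦7, 110↦2, 116↦8, 135↦0, 136↦1.
No residue repeats among the 7 elements, so no pair has difference ≡ 0 (mod 9).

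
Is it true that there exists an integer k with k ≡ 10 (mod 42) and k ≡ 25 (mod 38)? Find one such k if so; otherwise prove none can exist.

There is no such integer.

gcd(42, 38) = 2. If k ≡ 10 (mod 42) and k ≡ 25 (mod 38), then k ≡ 10 (mod 2) and k ≡ 25 (mod 2).
These are incompatible: 10 − 25 = -15 is not divisible by 2.
Therefore no such k exists.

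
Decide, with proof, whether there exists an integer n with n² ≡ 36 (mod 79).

n = 6

Take n = 6. Then 6² = 36, and since 0 ≤ 36 < 79 this is already reduced: 6² ≡ 36 (mod 79).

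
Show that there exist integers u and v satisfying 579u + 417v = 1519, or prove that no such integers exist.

Both 579 and 417 are divisible by gcd(579, 417) = 3, hence so is any combination 579u + 417v.
But 1519 = 3·506 + 1, so 3 ∤ 1519.
Hence no integers u, v satisfy the equation.

No such integers exist.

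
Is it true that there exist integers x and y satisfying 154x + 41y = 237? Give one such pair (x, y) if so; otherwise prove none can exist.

154 and 41 are coprime, so 154x + 41y ranges over all of ℤ.
Run the Euclidean algorithm on 154 and 41: 154 = 3·41 + 31, 41 = 1·31 + 10, 31 = 3·10 + 1, 10 = 10·1 + 0.
Working back up the chain: 1 = 31 − 3·10 = 31 − 3·(41 − 1·31) = −3·41 + 4·31 = −3·41 + 4·(154 − 3·41) = 4·154 − 15·41. So 154·4 + 41·(-15) = 1.
Scaling by 237 gives the particular solution (x, y) = (948, -3555).
Subtracting 23·41 from x and adding 23·154 to y gives the tidier solution (5, -13).
Check: 154·5 + 41·(-13) = 770 − 533 = 237. ✓

x = 5, y = -13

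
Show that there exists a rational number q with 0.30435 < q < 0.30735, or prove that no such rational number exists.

Multiplying by 36: 36·0.30435 = 10.95660 and 36·0.30735 = 11.06460, so the integer 11 lies strictly between them.
Hence 11/36 is a rational number with 0.30435 < 11/36 < 0.30735.

q = 11/36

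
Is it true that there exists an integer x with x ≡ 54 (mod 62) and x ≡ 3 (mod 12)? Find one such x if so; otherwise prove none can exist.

Both moduli are multiples of 2 = gcd(62, 12), so any solution would satisfy x ≡ 54 and x ≡ 3 modulo 2 simultaneously.
But 54 mod 2 = 0 while 3 mod 2 = 1, a contradiction.
Therefore no such x exists.

There is no such integer.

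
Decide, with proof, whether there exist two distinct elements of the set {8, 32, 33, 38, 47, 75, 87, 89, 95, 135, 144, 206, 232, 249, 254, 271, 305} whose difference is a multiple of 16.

8 and 232 are such a pair.

8 mod 16 = 8 and 232 mod 16 = 8, so 232 − 8 = 224 = 14·16.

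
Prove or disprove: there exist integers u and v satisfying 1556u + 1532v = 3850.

No, no such integers exist.

Both 1556 and 1532 are divisible by gcd(1556, 1532) = 4, hence so is any combination 1556u + 1532v.
But 3850 = 4·962 + 2, so 4 ∤ 3850.
Hence no integers u, v satisfy the equation.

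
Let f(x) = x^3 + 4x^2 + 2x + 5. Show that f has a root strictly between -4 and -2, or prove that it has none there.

Yes, f has a root in the interval.

f(-4) = -3 and f(-2) = 9, which have opposite signs.
f is continuous everywhere (it is a polynomial), in particular on [-4, -2].
By the Intermediate Value Theorem, f takes the value 0 somewhere in the open interval.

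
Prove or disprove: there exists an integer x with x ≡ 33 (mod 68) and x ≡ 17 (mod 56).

gcd(68, 56) = 4. A simultaneous solution exists iff 33 ≡ 17 (mod 4); here 33 mod 4 = 1 = 17 mod 4, so it does.
Write x = 33 + 68t. Then 68t ≡ 17 − 33 ≡ 40 (mod 56); dividing through by 4 gives 17t ≡ 10 (mod 14).
17 ≡ 3 (mod 14), so this reads 3t ≡ 10 (mod 14). Since 3·5 = 15 = 1·14 + 1, the inverse of 3 mod 14 is 5.
Therefore t ≡ 5·10 = 50 ≡ 8 (mod 14).
Then x = 33 + 68·8 = 577.
Verify: 577 = 8·68 + 33 and 577 = 10·56 + 17. ✓

x = 577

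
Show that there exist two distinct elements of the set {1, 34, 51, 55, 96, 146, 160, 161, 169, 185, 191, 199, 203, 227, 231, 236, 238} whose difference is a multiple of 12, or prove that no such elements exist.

1 and 169 are such a pair.

Both 1 and 169 leave remainder 1 on division by 12; their difference 168 = 14·12 is a multiple of 12.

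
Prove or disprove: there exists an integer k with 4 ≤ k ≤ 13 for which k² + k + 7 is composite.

k = 7

At k = 7: 7² + 7 + 7 = 63 = 3·21, which is composite.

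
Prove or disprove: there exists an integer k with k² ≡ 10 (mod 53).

k = 40

k = 40 works: 40² = 1600, and 1600 − 10 = 1590 = 30·53.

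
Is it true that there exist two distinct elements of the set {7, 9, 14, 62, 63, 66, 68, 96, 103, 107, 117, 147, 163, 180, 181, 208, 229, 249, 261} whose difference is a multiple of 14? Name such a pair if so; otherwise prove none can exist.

Yes: 7 and 63.

Reduce each element mod 14: 7↦7, 9↦9, 14↦0, 62↦6, 63↦7, 66↦10, 68↦12, 96↦12, 103↦5, 107↦9, 117↦5, 147↦7, 163↦9, 180↦12, 181↦13, 208↦12, 229↦5, 249↦11, 261↦9. The residue 7 repeats (at 7 and 63), and 63 − 7 = 56 = 4·14.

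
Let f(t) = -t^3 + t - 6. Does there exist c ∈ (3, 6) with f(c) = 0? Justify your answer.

No such root exists.

The endpoint values f(3) = -30 and f(6) = -216 are both negative. Claim: f(t) < 0 for every t in (3, 6).
Substitute t = 3 + u, where 0 < u < 3 on the interval. Expanding, f(3 + u) = -u^3 - 9u^2 - 26u - 30.
The nonzero coefficients here are all negative, so for u > 0 every term is negative (or zero), and the constant term -30 is strictly negative.
Therefore f(t) < 0 throughout (3, 6), and f has no zero there.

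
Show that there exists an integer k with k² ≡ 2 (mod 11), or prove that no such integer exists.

Squares mod 11 repeat after k = 5 (as (−k)² = k²); for k = 0..5 they are 0, 1, 4, 9, 5, 3.
The set of squares mod 11 is therefore {0, 1, 3, 4, 5, 9}, which does not contain 2.
Therefore k² ≡ 2 (mod 11) has no solution.

No such integer exists.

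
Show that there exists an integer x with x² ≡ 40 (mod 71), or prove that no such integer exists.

x = 18

x = 18 works: 18² = 324, and 324 − 40 = 284 = 4·71.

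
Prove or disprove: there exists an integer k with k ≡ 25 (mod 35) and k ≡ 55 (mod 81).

k = 865

gcd(35, 81) = 1, so the Chinese Remainder Theorem guarantees exactly one residue class mod 2835 satisfying both.
Write k = 25 + 35t and require 25 + 35t ≡ 55 (mod 81), i.e. 35t ≡ 30 (mod 81).
Note 35·44 = 1540 ≡ 1 (mod 81) (as 1540 − 1 = 19·81), so 35⁻¹ ≡ 44.
Therefore t ≡ 44·30 = 1320 ≡ 24 (mod 81).
With t = 24: k = 25 + 35·24 = 865.
Verify: 865 = 24·35 + 25 and 865 = 10·81 + 55. ✓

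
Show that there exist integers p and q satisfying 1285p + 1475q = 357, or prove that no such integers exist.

Any value of 1285p + 1475q is a multiple of gcd(1285, 1475) = 5.
But 357 = 5·71 + 2, so 5 ∤ 357.
Therefore 1285p + 1475q = 357 has no solution in integers.

No such integers exist.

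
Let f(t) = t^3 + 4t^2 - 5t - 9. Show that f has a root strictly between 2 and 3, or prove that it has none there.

f(2) = 5 and f(3) = 39, both positive, so a sign-change argument is unavailable; we show f keeps this sign on the whole interval.
Shift to the endpoint 2: with t = 2 + u (0 < u < 1), one computes f(2 + u) = u^3 + 10u^2 + 23u + 5.
All 4 nonzero coefficients of this polynomial in u are positive; hence for u > 0 the value is a sum of positive terms (the constant 5 among them).
Therefore f(t) > 0 throughout (2, 3), and f has no zero there.

No.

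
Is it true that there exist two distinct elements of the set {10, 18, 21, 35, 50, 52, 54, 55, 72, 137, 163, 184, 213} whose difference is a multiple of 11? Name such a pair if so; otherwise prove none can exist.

10 mod 11 = 10 and 21 mod 11 = 10, so 21 − 10 = 11 = 1·11.

10 and 21 are such a pair.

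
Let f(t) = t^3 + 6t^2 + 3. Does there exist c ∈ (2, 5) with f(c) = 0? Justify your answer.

No.

f(2) = 35 and f(5) = 278, both positive, so a sign-change argument is unavailable; we show f keeps this sign on the whole interval.
Shift to the endpoint 2: with t = 2 + u (0 < u < 3), one computes f(2 + u) = u^3 + 12u^2 + 36u + 35.
All 4 nonzero coefficients of this polynomial in u are positive; hence for u > 0 the value is a sum of positive terms (the constant 35 among them).
So f is strictly positive on (2, 5); no root exists in the interval.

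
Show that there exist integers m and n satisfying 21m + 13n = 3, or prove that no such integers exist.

Since gcd(21, 13) = 1, every integer is an integer combination of 21 and 13.
Run the Euclidean algorithm on 21 and 13: 21 = 1·13 + 8, 13 = 1·8 + 5, 8 = 1·5 + 3, 5 = 1·3 + 2, 3 = 1·2 + 1, 2 = 2·1 + 0.
Unwinding: 1 = 3 − 1·2 = 3 − (5 − 1·3) = −5 + 2·3 = −5 + 2·(8 − 1·5) = 2·8 − 3·5 = 2·8 − 3·(13 − 1·8) = −3·13 + 5·8 = −3·13 + 5·(21 − 1·13) = 5·21 − 8·13, i.e. 21·5 + 13·(-8) = 1.
Scaling by 3 gives the particular solution (m, n) = (15, -24).
Shifting by a multiple of (13, −21) keeps it a solution: m = 15 − 1·13 = 2, n = -24 + 1·21 = -3.
Check: 21·2 + 13·(-3) = 42 − 39 = 3. ✓

m = 2, n = -3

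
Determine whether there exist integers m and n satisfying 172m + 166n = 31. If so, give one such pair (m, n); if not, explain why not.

Any value of 172m + 166n is a multiple of gcd(172, 166) = 2.
However 31 leaves remainder 1 on division by 2.
Hence no integers m, n satisfy the equation.

No, no such integers exist.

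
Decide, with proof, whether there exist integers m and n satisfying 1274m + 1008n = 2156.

Since gcd(1274, 1008) = 14 and 2156 = 14·154, Bézout's identity guarantees a solution.
Dividing through by 14 reduces the equation to 91m + 72n = 154.
Dividing repeatedly: 91 = 1·72 + 19, 72 = 3·19 + 15, 19 = 1·15 + 4, 15 = 3·4 + 3, 4 = 1·3 + 1, 3 = 3·1 + 0.
Back-substituting, 1 = 4 − 1·3 = 4 − (15 − 3·4) = −15 + 4·4 = −15 + 4·(19 − 1·15) = 4·19 − 5·15 = 4·19 − 5·(72 − 3·19) = −5·72 + 19·19 = −5·72 + 19·(91 − 1·72) = 19·91 − 24·72; that is, 91·19 + 72·(-24) = 1.
Times 154: 91·2926 + 72·(-3696) = 154, so (2926, -3696) solves it.
Shifting by a multiple of (72, −91) keeps it a solution: m = 2926 − 40·72 = 46, n = -3696 + 40·91 = -56.
Check: 1274·46 + 1008·(-56) = 58604 − 56448 = 2156. ✓

m = 46, n = -56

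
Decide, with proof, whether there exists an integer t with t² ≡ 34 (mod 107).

t = 81

t = 81 works: 81² = 6561, and 6561 − 34 = 6527 = 61·107.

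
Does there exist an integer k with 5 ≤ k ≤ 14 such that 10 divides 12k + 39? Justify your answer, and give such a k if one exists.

For k = 5, 6, …, 14 the values of 12k + 39 modulo 10 are 9, 1, 3, 5, 7, 9, 1, 3, 5, 7 respectively.
The residue 0 does not occur, so no k in [5, 14] makes 12k + 39 a multiple of 10.

There is no such integer k in that range.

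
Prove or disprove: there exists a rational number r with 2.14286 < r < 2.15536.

Scale by 13: the interval becomes (27.85718, 28.01968), which contains the integer 28.
Dividing back, 2.14286 < 28/13 < 2.15536, and 28/13 is rational.

r = 28/13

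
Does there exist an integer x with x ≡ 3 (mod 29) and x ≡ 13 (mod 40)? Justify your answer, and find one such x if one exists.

gcd(29, 40) = 1, so the Chinese Remainder Theorem guarantees exactly one residue class mod 1160 satisfying both.
Write x = 3 + 29t and require 3 + 29t ≡ 13 (mod 40), i.e. 29t ≡ 10 (mod 40).
Note 29·29 = 841 ≡ 1 (mod 40) (as 841 − 1 = 21·40), so 29⁻¹ ≡ 29.
Multiplying by 29: t ≡ 29·10 = 290 ≡ 10 (mod 40).
With t = 10: x = 3 + 29·10 = 293.
Indeed 293 ≡ 3 (mod 29) and 293 ≡ 13 (mod 40).

x = 293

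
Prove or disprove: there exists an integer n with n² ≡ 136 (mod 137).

n = 37 works: 37² = 1369, and 1369 − 136 = 1233 = 9·137.

n = 37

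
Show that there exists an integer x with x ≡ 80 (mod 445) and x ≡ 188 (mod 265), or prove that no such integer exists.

No such integer exists.

Both moduli are multiples of 5 = gcd(445, 265), so any solution would satisfy x ≡ 80 and x ≡ 188 modulo 5 simultaneously.
However 80 ≡ 0 and 188 ≡ 3 (mod 5), and 0 ≠ 3.
Hence the system has no solution.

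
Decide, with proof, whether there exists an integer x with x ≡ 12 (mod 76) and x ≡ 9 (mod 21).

x = 240

The moduli 76 and 21 are coprime, so by the Chinese Remainder Theorem a unique solution modulo 1596 exists.
Any solution of the first congruence is x = 12 + 76t; substituting into the second, 76t ≡ 9 − 12 ≡ 18 (mod 21).
76 ≡ 13 (mod 21), so this reads 13t ≡ 18 (mod 21). To invert 13 modulo 21: 21 = 1·13 + 8, 13 = 1·8 + 5, 8 = 1·5 + 3, 5 = 1·3 + 2, 3 = 1·2 + 1, 2 = 2·1 + 0, and unwinding, 1 = 3 − 1·2 = 3 − (5 − 1·3) = −5 + 2·3 = −5 + 2·(8 − 1·5) = 2·8 − 3·5 = 2·8 − 3·(13 − 1·8) = −3·13 + 5·8 = −3·13 + 5·(21 − 1·13) = 5·21 − 8·13. Thus 13⁻¹ ≡ -8 ≡ 13 (mod 21).
Multiplying by 13: t ≡ 13·18 = 234 ≡ 3 (mod 21).
With t = 3: x = 12 + 76·3 = 240.
Check: 240 mod 76 = 12, 240 mod 21 = 9. ✓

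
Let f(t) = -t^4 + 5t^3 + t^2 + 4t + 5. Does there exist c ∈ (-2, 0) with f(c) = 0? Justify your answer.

Yes, such a c exists.

f(-2) = -55 and f(0) = 5, which have opposite signs.
Since f is a polynomial it is continuous on [-2, 0].
So by the Intermediate Value Theorem there is a c strictly between -2 and 0 with f(c) = 0.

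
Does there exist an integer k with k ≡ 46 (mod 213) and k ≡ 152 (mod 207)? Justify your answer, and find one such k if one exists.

No, no such integer exists.

Both moduli are multiples of 3 = gcd(213, 207), so any solution would satisfy k ≡ 46 and k ≡ 152 modulo 3 simultaneously.
These are incompatible: 46 − 152 = -106 is not divisible by 3.
Therefore no such k exists.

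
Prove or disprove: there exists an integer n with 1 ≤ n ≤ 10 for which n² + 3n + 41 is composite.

n = 8

At n = 8: 8² + 3·8 + 41 = 129 = 3·43, which is composite.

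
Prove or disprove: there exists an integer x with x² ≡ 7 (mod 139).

x = 29 works: 29² = 841, and 841 − 7 = 834 = 6·139.

x = 29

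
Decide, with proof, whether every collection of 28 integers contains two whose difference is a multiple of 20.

Each integer lies in one of the 20 residue classes modulo 20.
With 28 integers and only 20 classes, the pigeonhole principle forces two of them, say a and b, into the same class.
Their difference a − b is then a multiple of 20.

Yes, this is always true.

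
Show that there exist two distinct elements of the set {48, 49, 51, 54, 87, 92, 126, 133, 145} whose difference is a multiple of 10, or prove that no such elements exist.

No such pair exists.

Two integers differ by a multiple of 10 exactly when they have the same residue mod 10. The residues are 48↦8, 49↦9, 51↦1, 54↦4, 87↦7, 92↦2, 126↦6, 133↦3, 145↦5.
No residue repeats among the 9 elements, so no pair has difference ≡ 0 (mod 10).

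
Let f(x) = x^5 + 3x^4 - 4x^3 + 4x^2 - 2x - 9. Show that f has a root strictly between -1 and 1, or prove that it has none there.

f(-1) = 3 and f(1) = -7, which have opposite signs.
As a polynomial, f is continuous on every closed interval.
By the Intermediate Value Theorem f must vanish at some point of (-1, 1).

Yes, f has a root in the interval.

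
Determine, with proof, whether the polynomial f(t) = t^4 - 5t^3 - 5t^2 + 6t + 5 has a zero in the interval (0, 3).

Yes, f has a root in the interval.

f(0) = 5 and f(3) = -76, which have opposite signs.
As a polynomial, f is continuous on every closed interval.
By the Intermediate Value Theorem f must vanish at some point of (0, 3).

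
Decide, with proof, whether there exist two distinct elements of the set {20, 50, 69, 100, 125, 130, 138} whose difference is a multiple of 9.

There is no such pair.

Reduce each element modulo 9: 20↦2, 50↦5, 69↦6, 100↦1, 125↦8, 130↦4, 138↦3.
These 7 residues are pairwise different, hence no difference of two elements is divisible by 9.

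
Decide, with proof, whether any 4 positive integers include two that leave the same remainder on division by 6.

No, the set {3, 4, 5, 6} is a counterexample.

Take the 4 consecutive integers 3, 4, 5, 6: their residues mod 6 are all distinct because 4 ≤ 6.
Hence this collection has no pair with equal remainders mod 6, disproving the claim.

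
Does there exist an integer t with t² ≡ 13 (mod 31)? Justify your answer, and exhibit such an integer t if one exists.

Apply Euler's criterion with the prime 31: 13 is a quadratic residue iff 13^15 ≡ 1 (mod 31), and a non-residue iff it is ≡ −1.
Repeated squaring mod 31: 13^2 = 169 ≡ 14; 13^4 ≡ 14² = 196 ≡ 10; 13^8 ≡ 10² = 100 ≡ 7.
Since 15 = 8 + 4 + 2 + 1, 13^15 ≡ 7 · 10 · 14 · 13; multiplying out mod 31: 7·10 = 70 ≡ 8, then 8·14 = 112 ≡ 19, then 19·13 = 247 ≡ 30. Thus 13^15 ≡ 30 ≡ −1 (mod 31).
The value −1 means 13 is a non-residue modulo 31, so t² ≡ 13 (mod 31) is impossible.

No, no such integer exists.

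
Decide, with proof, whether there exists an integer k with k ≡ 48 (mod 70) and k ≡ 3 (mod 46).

Reduce both congruences modulo 2, which divides 70 and 46: they say k ≡ 48 (mod 2) and k ≡ 3 (mod 2).
These are incompatible: 48 − 3 = 45 is not divisible by 2.
Therefore no such k exists.

No, no such integer exists.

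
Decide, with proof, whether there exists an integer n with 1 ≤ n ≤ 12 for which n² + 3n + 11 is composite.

At n = 7: 7² + 3·7 + 11 = 81 = 3·27, which is composite.

n = 7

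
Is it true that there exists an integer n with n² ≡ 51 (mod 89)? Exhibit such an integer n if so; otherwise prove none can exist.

89 is prime, so by Euler's criterion 51 is a square mod 89 iff 51^((89−1)/2) = 51^44 ≡ 1 (mod 89).
Squaring successively (mod 89): 51^2 = 2601 ≡ 20; 51^4 ≡ 20² = 400 ≡ 44; 51^8 ≡ 44² = 1936 ≡ 67; 51^16 ≡ 67² = 4489 ≡ 39; 51^32 ≡ 39² = 1521 ≡ 8.
Since 44 = 32 + 8 + 4, 51^44 ≡ 8 · 67 · 44; multiplying out mod 89: 8·67 = 536 ≡ 2, then 2·44 = 88 ≡ 88. Thus 51^44 ≡ 88 ≡ −1 (mod 89).
The value −1 means 51 is a non-residue modulo 89, so n² ≡ 51 (mod 89) is impossible.

There is no such integer.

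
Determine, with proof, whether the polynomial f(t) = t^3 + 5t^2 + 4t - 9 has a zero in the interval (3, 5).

The endpoint values f(3) = 75 and f(5) = 261 are both positive. Claim: f(t) > 0 for every t in (3, 5).
Shift to the endpoint 3: with t = 3 + u (0 < u < 2), one computes f(3 + u) = u^3 + 14u^2 + 61u + 75.
The nonzero coefficients here are all positive, so for u > 0 every term is positive (or zero), and the constant term 75 is strictly positive.
So f is strictly positive on (3, 5); no root exists in the interval.

No.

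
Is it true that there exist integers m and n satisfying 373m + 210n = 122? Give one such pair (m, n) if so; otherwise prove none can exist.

m = 194, n = -344

373 and 210 are coprime, so 373m + 210n ranges over all of ℤ.
Euclidean algorithm: 373 = 1·210 + 163, 210 = 1·163 + 47, 163 = 3·47 + 22, 47 = 2·22 + 3, 22 = 7·3 + 1, 3 = 3·1 + 0.
Unwinding: 1 = 22 − 7·3 = 22 − 7·(47 − 2·22) = −7·47 + 15·22 = −7·47 + 15·(163 − 3·47) = 15·163 − 52·47 = 15·163 − 52·(210 − 1·163) = −52·210 + 67·163 = −52·210 + 67·(373 − 1·210) = 67·373 − 119·210, i.e. 373·67 + 210·(-119) = 1.
Times 122: 373·8174 + 210·(-14518) = 122, so (8174, -14518) solves it.
The general solution is m = 8174 + 210k, n = -14518 − 373k; taking k = -38 gives the smaller pair m = 194, n = -344.
Indeed 373·194 + 210·(-344) = 72362 − 72240 = 122.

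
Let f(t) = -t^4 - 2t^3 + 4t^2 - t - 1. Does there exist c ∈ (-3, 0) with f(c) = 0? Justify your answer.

Such a root exists.

f(-3) = 11 and f(0) = -1, which have opposite signs.
As a polynomial, f is continuous on every closed interval.
By the Intermediate Value Theorem f must vanish at some point of (-3, 0).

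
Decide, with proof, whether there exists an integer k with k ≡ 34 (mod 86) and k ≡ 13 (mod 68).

gcd(86, 68) = 2. If k ≡ 34 (mod 86) and k ≡ 13 (mod 68), then k ≡ 34 (mod 2) and k ≡ 13 (mod 2).
But 34 mod 2 = 0 while 13 mod 2 = 1, a contradiction.
Therefore no such k exists.

No, no such integer exists.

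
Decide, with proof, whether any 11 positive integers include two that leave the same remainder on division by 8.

Yes.

Partition the integers by their residue mod 8; there are 8 classes.
Since 11 > 8, two of the 11 integers must share a residue class by the pigeonhole principle; call them a and b.
That is, a and b leave the same remainder on division by 8, as claimed.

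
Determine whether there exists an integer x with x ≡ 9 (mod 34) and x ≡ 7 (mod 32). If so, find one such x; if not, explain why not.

x = 519

Here gcd(34, 32) = 2, and both 9 and 7 leave remainder 1 mod 2, so the system is consistent.
Write x = 9 + 34t. Then 34t ≡ 7 − 9 ≡ 30 (mod 32); dividing through by 2 gives 17t ≡ 15 (mod 16).
17 ≡ 1 (mod 16), so this reads 1t ≡ 15 (mod 16). So t ≡ 15 (mod 16).
Then x = 9 + 34·15 = 519.
Check: 519 mod 34 = 9, 519 mod 32 = 7. ✓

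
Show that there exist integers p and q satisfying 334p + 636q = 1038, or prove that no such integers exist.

p = 45, q = -22

gcd(334, 636) = 2, and 2 divides 1038, so integer solutions exist.
Dividing through by 2 reduces the equation to 167p + 318q = 519.
Euclidean algorithm: 318 = 1·167 + 151, 167 = 1·151 + 16, 151 = 9·16 + 7, 16 = 2·7 + 2, 7 = 3·2 + 1, 2 = 2·1 + 0.
Back-substituting, 1 = 7 − 3·2 = 7 − 3·(16 − 2·7) = −3·16 + 7·7 = −3·16 + 7·(151 − 9·16) = 7·151 − 66·16 = 7·151 − 66·(167 − 1·151) = −66·167 + 73·151 = −66·167 + 73·(318 − 1·167) = 73·318 − 139·167; that is, 167·(-139) + 318·73 = 1.
Multiplying through by 519: p = (-139)·519 = -72141, q = 73·519 = 37887 is a solution.
Adding 227·318 to p and subtracting 227·167 from q gives the tidier solution (45, -22).
Indeed 334·45 + 636·(-22) = 15030 − 13992 = 1038.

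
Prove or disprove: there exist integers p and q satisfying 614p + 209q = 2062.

614 and 209 are coprime, so 614p + 209q ranges over all of ℤ.
Run the Euclidean algorithm on 614 and 209: 614 = 2·209 + 196, 209 = 1·196 + 13, 196 = 15·13 + 1, 13 = 13·1 + 0.
Unwinding: 1 = 196 − 15·13 = 196 − 15·(209 − 1·196) = −15·209 + 16·196 = −15·209 + 16·(614 − 2·209) = 16·614 − 47·209, i.e. 614·16 + 209·(-47) = 1.
Times 2062: 614·32992 + 209·(-96914) = 2062, so (32992, -96914) solves it.
Subtracting 157·209 from p and adding 157·614 to q gives the tidier solution (179, -516).
Indeed 614·179 + 209·(-516) = 109906 − 107844 = 2062.

p = 179, q = -516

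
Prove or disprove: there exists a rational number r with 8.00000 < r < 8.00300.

Look for a denominator N such that an integer falls strictly between N·8.00000 and N·8.00300. N = 334 works: 334·8.00000 = 2672.00000 < 2673 < 2673.00200 = 334·8.00300.
Dividing back, 8.00000 < 2673/334 < 8.00300, and 2673/334 is rational.

r = 2673/334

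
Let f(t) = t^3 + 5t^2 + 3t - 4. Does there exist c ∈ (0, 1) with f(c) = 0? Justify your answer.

Such a root exists.

f(0) = -4 and f(1) = 5, which have opposite signs.
As a polynomial, f is continuous on every closed interval.
So by the Intermediate Value Theorem there is a c strictly between 0 and 1 with f(c) = 0.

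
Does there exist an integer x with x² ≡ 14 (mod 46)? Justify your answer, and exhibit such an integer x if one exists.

There is no such integer.

Reduce modulo the prime factor 23 of 46: any solution would satisfy x² ≡ 14 (mod 23).
23 is prime, so by Euler's criterion 14 is a square mod 23 iff 14^((23−1)/2) = 14^11 ≡ 1 (mod 23).
Squaring successively (mod 23): 14^2 = 196 ≡ 12; 14^4 ≡ 12² = 144 ≡ 6; 14^8 ≡ 6² = 36 ≡ 13.
Since 11 = 8 + 2 + 1, 14^11 ≡ 13 · 12 · 14; multiplying out mod 23: 13·12 = 156 ≡ 18, then 18·14 = 252 ≡ 22. Thus 14^11 ≡ 22 ≡ −1 (mod 23).
The value −1 means 14 is a non-residue modulo 23, so x² ≡ 14 (mod 23) is impossible.
So 14 is not a square mod 23, and hence 14 is not a square mod 46.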